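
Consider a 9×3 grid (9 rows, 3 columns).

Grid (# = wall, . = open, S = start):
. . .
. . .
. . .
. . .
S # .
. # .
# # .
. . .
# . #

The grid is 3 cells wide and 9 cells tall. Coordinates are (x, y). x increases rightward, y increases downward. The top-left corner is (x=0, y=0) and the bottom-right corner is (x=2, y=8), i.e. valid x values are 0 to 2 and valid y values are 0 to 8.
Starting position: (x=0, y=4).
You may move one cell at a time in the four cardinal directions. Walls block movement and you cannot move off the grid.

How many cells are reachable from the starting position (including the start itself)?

BFS flood-fill from (x=0, y=4):
  Distance 0: (x=0, y=4)
  Distance 1: (x=0, y=3), (x=0, y=5)
  Distance 2: (x=0, y=2), (x=1, y=3)
  Distance 3: (x=0, y=1), (x=1, y=2), (x=2, y=3)
  Distance 4: (x=0, y=0), (x=1, y=1), (x=2, y=2), (x=2, y=4)
  Distance 5: (x=1, y=0), (x=2, y=1), (x=2, y=5)
  Distance 6: (x=2, y=0), (x=2, y=6)
  Distance 7: (x=2, y=7)
  Distance 8: (x=1, y=7)
  Distance 9: (x=0, y=7), (x=1, y=8)
Total reachable: 21 (grid has 21 open cells total)

Answer: Reachable cells: 21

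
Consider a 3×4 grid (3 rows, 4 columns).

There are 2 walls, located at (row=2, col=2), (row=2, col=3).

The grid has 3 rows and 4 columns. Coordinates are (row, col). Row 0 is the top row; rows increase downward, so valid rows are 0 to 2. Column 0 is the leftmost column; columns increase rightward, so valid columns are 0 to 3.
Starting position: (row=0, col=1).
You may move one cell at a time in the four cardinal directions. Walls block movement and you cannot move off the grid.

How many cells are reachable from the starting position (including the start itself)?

BFS flood-fill from (row=0, col=1):
  Distance 0: (row=0, col=1)
  Distance 1: (row=0, col=0), (row=0, col=2), (row=1, col=1)
  Distance 2: (row=0, col=3), (row=1, col=0), (row=1, col=2), (row=2, col=1)
  Distance 3: (row=1, col=3), (row=2, col=0)
Total reachable: 10 (grid has 10 open cells total)

Answer: Reachable cells: 10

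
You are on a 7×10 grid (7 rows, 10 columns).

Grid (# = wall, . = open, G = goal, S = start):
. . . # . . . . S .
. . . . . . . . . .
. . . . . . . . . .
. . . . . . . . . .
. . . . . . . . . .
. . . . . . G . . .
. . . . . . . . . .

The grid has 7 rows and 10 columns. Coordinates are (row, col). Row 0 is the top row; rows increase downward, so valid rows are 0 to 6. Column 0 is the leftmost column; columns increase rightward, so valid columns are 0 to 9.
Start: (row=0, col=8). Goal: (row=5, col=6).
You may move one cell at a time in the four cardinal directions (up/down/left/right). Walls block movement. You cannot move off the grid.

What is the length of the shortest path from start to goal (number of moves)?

BFS from (row=0, col=8) until reaching (row=5, col=6):
  Distance 0: (row=0, col=8)
  Distance 1: (row=0, col=7), (row=0, col=9), (row=1, col=8)
  Distance 2: (row=0, col=6), (row=1, col=7), (row=1, col=9), (row=2, col=8)
  Distance 3: (row=0, col=5), (row=1, col=6), (row=2, col=7), (row=2, col=9), (row=3, col=8)
  Distance 4: (row=0, col=4), (row=1, col=5), (row=2, col=6), (row=3, col=7), (row=3, col=9), (row=4, col=8)
  Distance 5: (row=1, col=4), (row=2, col=5), (row=3, col=6), (row=4, col=7), (row=4, col=9), (row=5, col=8)
  Distance 6: (row=1, col=3), (row=2, col=4), (row=3, col=5), (row=4, col=6), (row=5, col=7), (row=5, col=9), (row=6, col=8)
  Distance 7: (row=1, col=2), (row=2, col=3), (row=3, col=4), (row=4, col=5), (row=5, col=6), (row=6, col=7), (row=6, col=9)  <- goal reached here
One shortest path (7 moves): (row=0, col=8) -> (row=0, col=7) -> (row=0, col=6) -> (row=1, col=6) -> (row=2, col=6) -> (row=3, col=6) -> (row=4, col=6) -> (row=5, col=6)

Answer: Shortest path length: 7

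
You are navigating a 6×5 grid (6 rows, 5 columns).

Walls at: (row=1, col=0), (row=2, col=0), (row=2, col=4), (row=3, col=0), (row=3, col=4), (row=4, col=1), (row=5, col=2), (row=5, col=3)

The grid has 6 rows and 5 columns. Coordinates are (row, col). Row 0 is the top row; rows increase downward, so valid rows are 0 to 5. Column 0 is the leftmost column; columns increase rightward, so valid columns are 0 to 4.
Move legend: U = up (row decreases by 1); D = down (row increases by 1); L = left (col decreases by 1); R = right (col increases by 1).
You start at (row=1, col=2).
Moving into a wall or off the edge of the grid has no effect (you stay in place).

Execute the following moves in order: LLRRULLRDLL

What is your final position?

Answer: Final position: (row=1, col=1)

Derivation:
Start: (row=1, col=2)
  L (left): (row=1, col=2) -> (row=1, col=1)
  L (left): blocked, stay at (row=1, col=1)
  R (right): (row=1, col=1) -> (row=1, col=2)
  R (right): (row=1, col=2) -> (row=1, col=3)
  U (up): (row=1, col=3) -> (row=0, col=3)
  L (left): (row=0, col=3) -> (row=0, col=2)
  L (left): (row=0, col=2) -> (row=0, col=1)
  R (right): (row=0, col=1) -> (row=0, col=2)
  D (down): (row=0, col=2) -> (row=1, col=2)
  L (left): (row=1, col=2) -> (row=1, col=1)
  L (left): blocked, stay at (row=1, col=1)
Final: (row=1, col=1)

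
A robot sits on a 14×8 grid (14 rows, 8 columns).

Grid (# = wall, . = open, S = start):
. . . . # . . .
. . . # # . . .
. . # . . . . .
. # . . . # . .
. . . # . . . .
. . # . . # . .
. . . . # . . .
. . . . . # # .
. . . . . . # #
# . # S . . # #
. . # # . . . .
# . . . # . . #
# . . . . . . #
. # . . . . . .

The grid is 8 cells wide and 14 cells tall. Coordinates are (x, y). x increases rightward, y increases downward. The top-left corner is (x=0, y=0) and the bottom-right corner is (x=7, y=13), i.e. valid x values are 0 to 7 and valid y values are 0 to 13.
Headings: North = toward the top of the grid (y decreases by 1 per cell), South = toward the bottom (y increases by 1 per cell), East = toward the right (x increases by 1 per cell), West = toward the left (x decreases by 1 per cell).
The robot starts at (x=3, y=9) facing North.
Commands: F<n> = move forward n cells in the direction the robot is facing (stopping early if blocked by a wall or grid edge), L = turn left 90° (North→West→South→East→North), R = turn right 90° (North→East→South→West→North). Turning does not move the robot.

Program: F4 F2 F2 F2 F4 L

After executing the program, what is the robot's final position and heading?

Start: (x=3, y=9), facing North
  F4: move forward 4, now at (x=3, y=5)
  [×3]F2: move forward 0/2 (blocked), now at (x=3, y=5)
  F4: move forward 0/4 (blocked), now at (x=3, y=5)
  L: turn left, now facing West
Final: (x=3, y=5), facing West

Answer: Final position: (x=3, y=5), facing West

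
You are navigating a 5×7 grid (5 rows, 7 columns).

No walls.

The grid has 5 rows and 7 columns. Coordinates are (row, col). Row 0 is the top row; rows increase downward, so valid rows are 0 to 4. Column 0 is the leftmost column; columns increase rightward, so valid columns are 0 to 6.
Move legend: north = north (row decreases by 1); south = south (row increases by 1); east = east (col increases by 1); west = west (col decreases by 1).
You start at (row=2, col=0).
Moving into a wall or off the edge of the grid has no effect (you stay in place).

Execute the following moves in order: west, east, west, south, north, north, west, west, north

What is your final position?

Answer: Final position: (row=0, col=0)

Derivation:
Start: (row=2, col=0)
  west (west): blocked, stay at (row=2, col=0)
  east (east): (row=2, col=0) -> (row=2, col=1)
  west (west): (row=2, col=1) -> (row=2, col=0)
  south (south): (row=2, col=0) -> (row=3, col=0)
  north (north): (row=3, col=0) -> (row=2, col=0)
  north (north): (row=2, col=0) -> (row=1, col=0)
  west (west): blocked, stay at (row=1, col=0)
  west (west): blocked, stay at (row=1, col=0)
  north (north): (row=1, col=0) -> (row=0, col=0)
Final: (row=0, col=0)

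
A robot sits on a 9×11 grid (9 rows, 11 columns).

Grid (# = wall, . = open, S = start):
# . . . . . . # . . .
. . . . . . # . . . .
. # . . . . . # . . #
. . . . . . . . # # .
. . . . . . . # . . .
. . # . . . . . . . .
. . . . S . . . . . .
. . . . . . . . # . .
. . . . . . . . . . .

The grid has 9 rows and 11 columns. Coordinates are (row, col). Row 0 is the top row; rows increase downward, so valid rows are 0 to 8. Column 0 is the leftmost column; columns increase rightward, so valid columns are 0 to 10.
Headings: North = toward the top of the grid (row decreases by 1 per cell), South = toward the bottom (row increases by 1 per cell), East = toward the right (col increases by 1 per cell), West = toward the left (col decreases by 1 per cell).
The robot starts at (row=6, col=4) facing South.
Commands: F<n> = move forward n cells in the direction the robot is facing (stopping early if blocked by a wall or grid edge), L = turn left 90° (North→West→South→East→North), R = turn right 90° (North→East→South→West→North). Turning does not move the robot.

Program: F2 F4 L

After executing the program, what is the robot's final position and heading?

Start: (row=6, col=4), facing South
  F2: move forward 2, now at (row=8, col=4)
  F4: move forward 0/4 (blocked), now at (row=8, col=4)
  L: turn left, now facing East
Final: (row=8, col=4), facing East

Answer: Final position: (row=8, col=4), facing East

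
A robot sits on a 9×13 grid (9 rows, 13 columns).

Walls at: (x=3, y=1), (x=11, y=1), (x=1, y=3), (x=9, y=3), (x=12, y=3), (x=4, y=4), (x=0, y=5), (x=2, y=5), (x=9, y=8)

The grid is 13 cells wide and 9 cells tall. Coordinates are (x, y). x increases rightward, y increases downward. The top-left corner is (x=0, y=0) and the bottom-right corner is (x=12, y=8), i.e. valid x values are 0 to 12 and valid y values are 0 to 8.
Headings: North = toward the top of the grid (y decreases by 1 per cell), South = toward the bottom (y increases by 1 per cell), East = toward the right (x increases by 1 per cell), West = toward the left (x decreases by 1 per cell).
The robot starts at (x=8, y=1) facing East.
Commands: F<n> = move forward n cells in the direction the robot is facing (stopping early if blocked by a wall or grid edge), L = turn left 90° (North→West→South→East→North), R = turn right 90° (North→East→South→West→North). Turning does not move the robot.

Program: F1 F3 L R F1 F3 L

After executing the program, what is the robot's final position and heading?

Start: (x=8, y=1), facing East
  F1: move forward 1, now at (x=9, y=1)
  F3: move forward 1/3 (blocked), now at (x=10, y=1)
  L: turn left, now facing North
  R: turn right, now facing East
  F1: move forward 0/1 (blocked), now at (x=10, y=1)
  F3: move forward 0/3 (blocked), now at (x=10, y=1)
  L: turn left, now facing North
Final: (x=10, y=1), facing North

Answer: Final position: (x=10, y=1), facing North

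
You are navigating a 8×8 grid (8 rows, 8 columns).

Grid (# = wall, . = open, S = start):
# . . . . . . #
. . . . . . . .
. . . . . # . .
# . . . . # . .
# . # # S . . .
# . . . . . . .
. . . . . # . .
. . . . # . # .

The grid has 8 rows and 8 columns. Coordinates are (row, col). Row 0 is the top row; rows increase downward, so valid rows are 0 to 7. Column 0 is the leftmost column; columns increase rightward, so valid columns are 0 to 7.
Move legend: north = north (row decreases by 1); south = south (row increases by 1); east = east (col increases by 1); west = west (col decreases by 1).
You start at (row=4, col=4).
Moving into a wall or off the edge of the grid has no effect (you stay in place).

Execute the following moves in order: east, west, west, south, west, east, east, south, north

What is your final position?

Start: (row=4, col=4)
  east (east): (row=4, col=4) -> (row=4, col=5)
  west (west): (row=4, col=5) -> (row=4, col=4)
  west (west): blocked, stay at (row=4, col=4)
  south (south): (row=4, col=4) -> (row=5, col=4)
  west (west): (row=5, col=4) -> (row=5, col=3)
  east (east): (row=5, col=3) -> (row=5, col=4)
  east (east): (row=5, col=4) -> (row=5, col=5)
  south (south): blocked, stay at (row=5, col=5)
  north (north): (row=5, col=5) -> (row=4, col=5)
Final: (row=4, col=5)

Answer: Final position: (row=4, col=5)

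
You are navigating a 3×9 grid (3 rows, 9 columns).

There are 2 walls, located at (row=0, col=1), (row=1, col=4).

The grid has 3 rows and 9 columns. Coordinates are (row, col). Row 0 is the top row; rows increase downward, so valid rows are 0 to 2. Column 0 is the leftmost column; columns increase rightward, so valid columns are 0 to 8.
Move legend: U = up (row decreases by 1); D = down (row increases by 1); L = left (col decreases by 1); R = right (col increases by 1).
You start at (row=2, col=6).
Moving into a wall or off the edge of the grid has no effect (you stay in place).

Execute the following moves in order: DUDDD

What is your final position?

Start: (row=2, col=6)
  D (down): blocked, stay at (row=2, col=6)
  U (up): (row=2, col=6) -> (row=1, col=6)
  D (down): (row=1, col=6) -> (row=2, col=6)
  D (down): blocked, stay at (row=2, col=6)
  D (down): blocked, stay at (row=2, col=6)
Final: (row=2, col=6)

Answer: Final position: (row=2, col=6)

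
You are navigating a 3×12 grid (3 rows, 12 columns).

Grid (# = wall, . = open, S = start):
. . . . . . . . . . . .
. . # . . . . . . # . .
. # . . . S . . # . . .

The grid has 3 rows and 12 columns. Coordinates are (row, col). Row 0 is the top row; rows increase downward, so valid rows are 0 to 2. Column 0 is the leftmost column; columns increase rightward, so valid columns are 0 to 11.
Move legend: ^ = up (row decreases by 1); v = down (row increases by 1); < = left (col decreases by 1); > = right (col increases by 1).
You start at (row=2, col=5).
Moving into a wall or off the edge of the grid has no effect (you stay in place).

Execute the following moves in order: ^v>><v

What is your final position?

Answer: Final position: (row=2, col=6)

Derivation:
Start: (row=2, col=5)
  ^ (up): (row=2, col=5) -> (row=1, col=5)
  v (down): (row=1, col=5) -> (row=2, col=5)
  > (right): (row=2, col=5) -> (row=2, col=6)
  > (right): (row=2, col=6) -> (row=2, col=7)
  < (left): (row=2, col=7) -> (row=2, col=6)
  v (down): blocked, stay at (row=2, col=6)
Final: (row=2, col=6)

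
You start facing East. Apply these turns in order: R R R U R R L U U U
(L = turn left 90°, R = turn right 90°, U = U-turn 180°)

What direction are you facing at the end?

Answer: Final heading: East

Derivation:
Start: East
  R (right (90° clockwise)) -> South
  R (right (90° clockwise)) -> West
  R (right (90° clockwise)) -> North
  U (U-turn (180°)) -> South
  R (right (90° clockwise)) -> West
  R (right (90° clockwise)) -> North
  L (left (90° counter-clockwise)) -> West
  U (U-turn (180°)) -> East
  U (U-turn (180°)) -> West
  U (U-turn (180°)) -> East
Final: East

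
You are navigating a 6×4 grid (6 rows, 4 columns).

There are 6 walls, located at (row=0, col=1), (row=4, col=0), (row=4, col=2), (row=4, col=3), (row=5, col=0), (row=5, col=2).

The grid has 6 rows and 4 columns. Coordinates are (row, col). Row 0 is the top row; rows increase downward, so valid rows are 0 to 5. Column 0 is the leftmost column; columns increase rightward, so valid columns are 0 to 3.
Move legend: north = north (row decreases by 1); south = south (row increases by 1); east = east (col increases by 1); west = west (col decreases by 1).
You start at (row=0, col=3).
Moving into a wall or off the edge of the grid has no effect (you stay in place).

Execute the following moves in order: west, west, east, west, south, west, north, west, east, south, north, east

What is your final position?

Start: (row=0, col=3)
  west (west): (row=0, col=3) -> (row=0, col=2)
  west (west): blocked, stay at (row=0, col=2)
  east (east): (row=0, col=2) -> (row=0, col=3)
  west (west): (row=0, col=3) -> (row=0, col=2)
  south (south): (row=0, col=2) -> (row=1, col=2)
  west (west): (row=1, col=2) -> (row=1, col=1)
  north (north): blocked, stay at (row=1, col=1)
  west (west): (row=1, col=1) -> (row=1, col=0)
  east (east): (row=1, col=0) -> (row=1, col=1)
  south (south): (row=1, col=1) -> (row=2, col=1)
  north (north): (row=2, col=1) -> (row=1, col=1)
  east (east): (row=1, col=1) -> (row=1, col=2)
Final: (row=1, col=2)

Answer: Final position: (row=1, col=2)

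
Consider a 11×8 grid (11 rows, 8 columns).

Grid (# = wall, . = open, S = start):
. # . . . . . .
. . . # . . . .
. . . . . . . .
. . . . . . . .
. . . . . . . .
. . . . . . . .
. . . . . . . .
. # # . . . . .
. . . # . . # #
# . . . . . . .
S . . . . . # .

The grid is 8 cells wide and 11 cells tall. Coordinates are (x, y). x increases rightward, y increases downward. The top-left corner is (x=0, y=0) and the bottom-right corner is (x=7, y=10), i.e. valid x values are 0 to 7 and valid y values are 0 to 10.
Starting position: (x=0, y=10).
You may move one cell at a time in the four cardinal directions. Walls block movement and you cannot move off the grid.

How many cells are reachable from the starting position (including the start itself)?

Answer: Reachable cells: 79

Derivation:
BFS flood-fill from (x=0, y=10):
  Distance 0: (x=0, y=10)
  Distance 1: (x=1, y=10)
  Distance 2: (x=1, y=9), (x=2, y=10)
  Distance 3: (x=1, y=8), (x=2, y=9), (x=3, y=10)
  Distance 4: (x=0, y=8), (x=2, y=8), (x=3, y=9), (x=4, y=10)
  Distance 5: (x=0, y=7), (x=4, y=9), (x=5, y=10)
  Distance 6: (x=0, y=6), (x=4, y=8), (x=5, y=9)
  Distance 7: (x=0, y=5), (x=1, y=6), (x=4, y=7), (x=5, y=8), (x=6, y=9)
  Distance 8: (x=0, y=4), (x=1, y=5), (x=2, y=6), (x=4, y=6), (x=3, y=7), (x=5, y=7), (x=7, y=9)
  Distance 9: (x=0, y=3), (x=1, y=4), (x=2, y=5), (x=4, y=5), (x=3, y=6), (x=5, y=6), (x=6, y=7), (x=7, y=10)
  Distance 10: (x=0, y=2), (x=1, y=3), (x=2, y=4), (x=4, y=4), (x=3, y=5), (x=5, y=5), (x=6, y=6), (x=7, y=7)
  Distance 11: (x=0, y=1), (x=1, y=2), (x=2, y=3), (x=4, y=3), (x=3, y=4), (x=5, y=4), (x=6, y=5), (x=7, y=6)
  Distance 12: (x=0, y=0), (x=1, y=1), (x=2, y=2), (x=4, y=2), (x=3, y=3), (x=5, y=3), (x=6, y=4), (x=7, y=5)
  Distance 13: (x=2, y=1), (x=4, y=1), (x=3, y=2), (x=5, y=2), (x=6, y=3), (x=7, y=4)
  Distance 14: (x=2, y=0), (x=4, y=0), (x=5, y=1), (x=6, y=2), (x=7, y=3)
  Distance 15: (x=3, y=0), (x=5, y=0), (x=6, y=1), (x=7, y=2)
  Distance 16: (x=6, y=0), (x=7, y=1)
  Distance 17: (x=7, y=0)
Total reachable: 79 (grid has 79 open cells total)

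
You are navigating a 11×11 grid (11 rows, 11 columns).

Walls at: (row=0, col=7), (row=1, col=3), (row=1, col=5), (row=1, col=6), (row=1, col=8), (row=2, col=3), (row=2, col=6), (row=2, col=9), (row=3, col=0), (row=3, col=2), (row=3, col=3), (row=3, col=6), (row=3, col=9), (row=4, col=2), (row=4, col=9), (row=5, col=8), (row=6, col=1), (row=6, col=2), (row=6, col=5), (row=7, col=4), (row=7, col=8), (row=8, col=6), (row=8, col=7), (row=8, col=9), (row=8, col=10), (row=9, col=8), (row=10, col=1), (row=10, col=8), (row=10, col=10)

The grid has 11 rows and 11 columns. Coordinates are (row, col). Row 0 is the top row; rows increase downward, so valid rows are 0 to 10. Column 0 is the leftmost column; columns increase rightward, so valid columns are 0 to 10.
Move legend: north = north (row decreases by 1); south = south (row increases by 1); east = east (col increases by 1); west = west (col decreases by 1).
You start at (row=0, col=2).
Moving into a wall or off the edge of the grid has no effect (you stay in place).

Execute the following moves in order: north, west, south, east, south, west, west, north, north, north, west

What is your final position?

Answer: Final position: (row=0, col=0)

Derivation:
Start: (row=0, col=2)
  north (north): blocked, stay at (row=0, col=2)
  west (west): (row=0, col=2) -> (row=0, col=1)
  south (south): (row=0, col=1) -> (row=1, col=1)
  east (east): (row=1, col=1) -> (row=1, col=2)
  south (south): (row=1, col=2) -> (row=2, col=2)
  west (west): (row=2, col=2) -> (row=2, col=1)
  west (west): (row=2, col=1) -> (row=2, col=0)
  north (north): (row=2, col=0) -> (row=1, col=0)
  north (north): (row=1, col=0) -> (row=0, col=0)
  north (north): blocked, stay at (row=0, col=0)
  west (west): blocked, stay at (row=0, col=0)
Final: (row=0, col=0)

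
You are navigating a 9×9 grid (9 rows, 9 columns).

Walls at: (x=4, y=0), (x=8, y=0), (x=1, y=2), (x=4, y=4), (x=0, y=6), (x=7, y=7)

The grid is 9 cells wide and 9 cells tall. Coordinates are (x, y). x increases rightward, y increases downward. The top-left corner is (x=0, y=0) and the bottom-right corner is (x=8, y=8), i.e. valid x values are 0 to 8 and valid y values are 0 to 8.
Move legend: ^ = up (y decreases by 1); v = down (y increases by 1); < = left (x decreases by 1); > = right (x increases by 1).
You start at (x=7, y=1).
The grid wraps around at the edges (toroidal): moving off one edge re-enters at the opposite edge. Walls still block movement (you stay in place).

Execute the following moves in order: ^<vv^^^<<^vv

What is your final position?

Answer: Final position: (x=4, y=8)

Derivation:
Start: (x=7, y=1)
  ^ (up): (x=7, y=1) -> (x=7, y=0)
  < (left): (x=7, y=0) -> (x=6, y=0)
  v (down): (x=6, y=0) -> (x=6, y=1)
  v (down): (x=6, y=1) -> (x=6, y=2)
  ^ (up): (x=6, y=2) -> (x=6, y=1)
  ^ (up): (x=6, y=1) -> (x=6, y=0)
  ^ (up): (x=6, y=0) -> (x=6, y=8)
  < (left): (x=6, y=8) -> (x=5, y=8)
  < (left): (x=5, y=8) -> (x=4, y=8)
  ^ (up): (x=4, y=8) -> (x=4, y=7)
  v (down): (x=4, y=7) -> (x=4, y=8)
  v (down): blocked, stay at (x=4, y=8)
Final: (x=4, y=8)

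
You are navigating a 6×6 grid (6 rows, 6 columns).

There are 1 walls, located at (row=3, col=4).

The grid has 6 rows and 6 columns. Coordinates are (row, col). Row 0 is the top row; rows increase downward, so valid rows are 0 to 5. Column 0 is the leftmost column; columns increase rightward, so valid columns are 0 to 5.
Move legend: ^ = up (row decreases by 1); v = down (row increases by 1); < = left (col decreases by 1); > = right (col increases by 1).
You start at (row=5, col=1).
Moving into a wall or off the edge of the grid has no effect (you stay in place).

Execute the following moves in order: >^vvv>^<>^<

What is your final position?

Answer: Final position: (row=3, col=2)

Derivation:
Start: (row=5, col=1)
  > (right): (row=5, col=1) -> (row=5, col=2)
  ^ (up): (row=5, col=2) -> (row=4, col=2)
  v (down): (row=4, col=2) -> (row=5, col=2)
  v (down): blocked, stay at (row=5, col=2)
  v (down): blocked, stay at (row=5, col=2)
  > (right): (row=5, col=2) -> (row=5, col=3)
  ^ (up): (row=5, col=3) -> (row=4, col=3)
  < (left): (row=4, col=3) -> (row=4, col=2)
  > (right): (row=4, col=2) -> (row=4, col=3)
  ^ (up): (row=4, col=3) -> (row=3, col=3)
  < (left): (row=3, col=3) -> (row=3, col=2)
Final: (row=3, col=2)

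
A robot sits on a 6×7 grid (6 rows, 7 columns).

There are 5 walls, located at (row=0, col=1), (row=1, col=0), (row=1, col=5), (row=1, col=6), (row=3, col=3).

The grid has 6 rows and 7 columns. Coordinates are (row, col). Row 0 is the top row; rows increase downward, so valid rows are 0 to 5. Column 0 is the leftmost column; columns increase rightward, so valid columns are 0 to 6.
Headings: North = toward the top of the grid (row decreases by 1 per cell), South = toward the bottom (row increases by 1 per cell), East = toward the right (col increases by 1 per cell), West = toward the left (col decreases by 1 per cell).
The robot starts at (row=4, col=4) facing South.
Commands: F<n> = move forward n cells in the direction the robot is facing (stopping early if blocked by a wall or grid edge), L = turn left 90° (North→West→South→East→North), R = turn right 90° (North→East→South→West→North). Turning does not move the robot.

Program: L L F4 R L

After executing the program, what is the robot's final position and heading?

Start: (row=4, col=4), facing South
  L: turn left, now facing East
  L: turn left, now facing North
  F4: move forward 4, now at (row=0, col=4)
  R: turn right, now facing East
  L: turn left, now facing North
Final: (row=0, col=4), facing North

Answer: Final position: (row=0, col=4), facing North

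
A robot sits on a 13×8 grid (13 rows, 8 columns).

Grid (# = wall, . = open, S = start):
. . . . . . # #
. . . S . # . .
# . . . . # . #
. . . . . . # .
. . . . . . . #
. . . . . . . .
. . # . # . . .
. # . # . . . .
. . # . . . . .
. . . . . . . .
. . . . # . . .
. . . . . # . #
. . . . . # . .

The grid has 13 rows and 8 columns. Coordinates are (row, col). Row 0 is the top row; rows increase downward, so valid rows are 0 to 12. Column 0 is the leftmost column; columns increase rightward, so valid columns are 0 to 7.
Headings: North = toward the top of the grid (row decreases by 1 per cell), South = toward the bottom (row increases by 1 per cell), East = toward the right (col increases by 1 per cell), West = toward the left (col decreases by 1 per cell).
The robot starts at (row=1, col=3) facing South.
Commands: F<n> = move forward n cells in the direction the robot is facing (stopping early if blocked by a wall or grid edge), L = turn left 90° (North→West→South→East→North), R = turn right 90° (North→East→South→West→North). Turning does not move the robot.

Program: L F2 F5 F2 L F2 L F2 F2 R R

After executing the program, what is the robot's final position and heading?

Start: (row=1, col=3), facing South
  L: turn left, now facing East
  F2: move forward 1/2 (blocked), now at (row=1, col=4)
  F5: move forward 0/5 (blocked), now at (row=1, col=4)
  F2: move forward 0/2 (blocked), now at (row=1, col=4)
  L: turn left, now facing North
  F2: move forward 1/2 (blocked), now at (row=0, col=4)
  L: turn left, now facing West
  F2: move forward 2, now at (row=0, col=2)
  F2: move forward 2, now at (row=0, col=0)
  R: turn right, now facing North
  R: turn right, now facing East
Final: (row=0, col=0), facing East

Answer: Final position: (row=0, col=0), facing East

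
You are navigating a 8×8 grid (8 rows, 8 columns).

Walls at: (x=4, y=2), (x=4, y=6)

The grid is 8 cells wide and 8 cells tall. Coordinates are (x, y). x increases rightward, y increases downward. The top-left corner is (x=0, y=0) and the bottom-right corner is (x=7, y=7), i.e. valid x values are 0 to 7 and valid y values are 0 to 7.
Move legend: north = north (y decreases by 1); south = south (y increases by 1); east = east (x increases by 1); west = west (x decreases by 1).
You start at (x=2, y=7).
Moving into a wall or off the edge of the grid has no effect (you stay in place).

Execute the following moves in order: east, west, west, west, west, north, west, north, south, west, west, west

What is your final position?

Answer: Final position: (x=0, y=6)

Derivation:
Start: (x=2, y=7)
  east (east): (x=2, y=7) -> (x=3, y=7)
  west (west): (x=3, y=7) -> (x=2, y=7)
  west (west): (x=2, y=7) -> (x=1, y=7)
  west (west): (x=1, y=7) -> (x=0, y=7)
  west (west): blocked, stay at (x=0, y=7)
  north (north): (x=0, y=7) -> (x=0, y=6)
  west (west): blocked, stay at (x=0, y=6)
  north (north): (x=0, y=6) -> (x=0, y=5)
  south (south): (x=0, y=5) -> (x=0, y=6)
  [×3]west (west): blocked, stay at (x=0, y=6)
Final: (x=0, y=6)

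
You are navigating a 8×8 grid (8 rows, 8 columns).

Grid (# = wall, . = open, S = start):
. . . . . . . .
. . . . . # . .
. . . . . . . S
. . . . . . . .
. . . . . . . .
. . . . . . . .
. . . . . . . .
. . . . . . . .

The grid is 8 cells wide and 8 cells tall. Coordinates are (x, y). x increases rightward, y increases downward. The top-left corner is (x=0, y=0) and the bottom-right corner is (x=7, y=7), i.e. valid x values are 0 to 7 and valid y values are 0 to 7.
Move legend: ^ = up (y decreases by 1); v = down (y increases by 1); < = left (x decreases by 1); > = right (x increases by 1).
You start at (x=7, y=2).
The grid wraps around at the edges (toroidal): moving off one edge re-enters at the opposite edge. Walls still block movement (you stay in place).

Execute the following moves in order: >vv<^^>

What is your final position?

Start: (x=7, y=2)
  > (right): (x=7, y=2) -> (x=0, y=2)
  v (down): (x=0, y=2) -> (x=0, y=3)
  v (down): (x=0, y=3) -> (x=0, y=4)
  < (left): (x=0, y=4) -> (x=7, y=4)
  ^ (up): (x=7, y=4) -> (x=7, y=3)
  ^ (up): (x=7, y=3) -> (x=7, y=2)
  > (right): (x=7, y=2) -> (x=0, y=2)
Final: (x=0, y=2)

Answer: Final position: (x=0, y=2)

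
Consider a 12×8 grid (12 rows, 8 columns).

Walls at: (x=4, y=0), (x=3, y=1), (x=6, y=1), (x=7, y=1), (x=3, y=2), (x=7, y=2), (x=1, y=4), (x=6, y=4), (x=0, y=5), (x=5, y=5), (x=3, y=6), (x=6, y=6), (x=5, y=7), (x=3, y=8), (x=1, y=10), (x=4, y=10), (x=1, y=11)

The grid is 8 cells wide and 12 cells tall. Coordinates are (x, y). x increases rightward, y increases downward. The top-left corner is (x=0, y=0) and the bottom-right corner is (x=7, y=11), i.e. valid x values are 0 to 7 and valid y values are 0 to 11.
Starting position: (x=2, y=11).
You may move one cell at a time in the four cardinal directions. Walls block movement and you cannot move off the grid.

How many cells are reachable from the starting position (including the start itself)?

BFS flood-fill from (x=2, y=11):
  Distance 0: (x=2, y=11)
  Distance 1: (x=2, y=10), (x=3, y=11)
  Distance 2: (x=2, y=9), (x=3, y=10), (x=4, y=11)
  Distance 3: (x=2, y=8), (x=1, y=9), (x=3, y=9), (x=5, y=11)
  Distance 4: (x=2, y=7), (x=1, y=8), (x=0, y=9), (x=4, y=9), (x=5, y=10), (x=6, y=11)
  Distance 5: (x=2, y=6), (x=1, y=7), (x=3, y=7), (x=0, y=8), (x=4, y=8), (x=5, y=9), (x=0, y=10), (x=6, y=10), (x=7, y=11)
  Distance 6: (x=2, y=5), (x=1, y=6), (x=0, y=7), (x=4, y=7), (x=5, y=8), (x=6, y=9), (x=7, y=10), (x=0, y=11)
  Distance 7: (x=2, y=4), (x=1, y=5), (x=3, y=5), (x=0, y=6), (x=4, y=6), (x=6, y=8), (x=7, y=9)
  Distance 8: (x=2, y=3), (x=3, y=4), (x=4, y=5), (x=5, y=6), (x=6, y=7), (x=7, y=8)
  Distance 9: (x=2, y=2), (x=1, y=3), (x=3, y=3), (x=4, y=4), (x=7, y=7)
  Distance 10: (x=2, y=1), (x=1, y=2), (x=0, y=3), (x=4, y=3), (x=5, y=4), (x=7, y=6)
  Distance 11: (x=2, y=0), (x=1, y=1), (x=0, y=2), (x=4, y=2), (x=5, y=3), (x=0, y=4), (x=7, y=5)
  Distance 12: (x=1, y=0), (x=3, y=0), (x=0, y=1), (x=4, y=1), (x=5, y=2), (x=6, y=3), (x=7, y=4), (x=6, y=5)
  Distance 13: (x=0, y=0), (x=5, y=1), (x=6, y=2), (x=7, y=3)
  Distance 14: (x=5, y=0)
  Distance 15: (x=6, y=0)
  Distance 16: (x=7, y=0)
Total reachable: 79 (grid has 79 open cells total)

Answer: Reachable cells: 79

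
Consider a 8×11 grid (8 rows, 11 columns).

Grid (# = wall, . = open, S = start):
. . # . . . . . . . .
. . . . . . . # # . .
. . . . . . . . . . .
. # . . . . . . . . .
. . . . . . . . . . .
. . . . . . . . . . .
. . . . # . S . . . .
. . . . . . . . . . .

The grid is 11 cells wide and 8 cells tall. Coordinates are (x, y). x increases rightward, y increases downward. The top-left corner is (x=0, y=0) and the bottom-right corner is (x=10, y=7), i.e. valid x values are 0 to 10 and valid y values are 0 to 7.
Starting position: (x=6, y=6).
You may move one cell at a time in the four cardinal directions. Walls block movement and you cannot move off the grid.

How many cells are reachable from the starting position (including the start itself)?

BFS flood-fill from (x=6, y=6):
  Distance 0: (x=6, y=6)
  Distance 1: (x=6, y=5), (x=5, y=6), (x=7, y=6), (x=6, y=7)
  Distance 2: (x=6, y=4), (x=5, y=5), (x=7, y=5), (x=8, y=6), (x=5, y=7), (x=7, y=7)
  Distance 3: (x=6, y=3), (x=5, y=4), (x=7, y=4), (x=4, y=5), (x=8, y=5), (x=9, y=6), (x=4, y=7), (x=8, y=7)
  Distance 4: (x=6, y=2), (x=5, y=3), (x=7, y=3), (x=4, y=4), (x=8, y=4), (x=3, y=5), (x=9, y=5), (x=10, y=6), (x=3, y=7), (x=9, y=7)
  Distance 5: (x=6, y=1), (x=5, y=2), (x=7, y=2), (x=4, y=3), (x=8, y=3), (x=3, y=4), (x=9, y=4), (x=2, y=5), (x=10, y=5), (x=3, y=6), (x=2, y=7), (x=10, y=7)
  Distance 6: (x=6, y=0), (x=5, y=1), (x=4, y=2), (x=8, y=2), (x=3, y=3), (x=9, y=3), (x=2, y=4), (x=10, y=4), (x=1, y=5), (x=2, y=6), (x=1, y=7)
  Distance 7: (x=5, y=0), (x=7, y=0), (x=4, y=1), (x=3, y=2), (x=9, y=2), (x=2, y=3), (x=10, y=3), (x=1, y=4), (x=0, y=5), (x=1, y=6), (x=0, y=7)
  Distance 8: (x=4, y=0), (x=8, y=0), (x=3, y=1), (x=9, y=1), (x=2, y=2), (x=10, y=2), (x=0, y=4), (x=0, y=6)
  Distance 9: (x=3, y=0), (x=9, y=0), (x=2, y=1), (x=10, y=1), (x=1, y=2), (x=0, y=3)
  Distance 10: (x=10, y=0), (x=1, y=1), (x=0, y=2)
  Distance 11: (x=1, y=0), (x=0, y=1)
  Distance 12: (x=0, y=0)
Total reachable: 83 (grid has 83 open cells total)

Answer: Reachable cells: 83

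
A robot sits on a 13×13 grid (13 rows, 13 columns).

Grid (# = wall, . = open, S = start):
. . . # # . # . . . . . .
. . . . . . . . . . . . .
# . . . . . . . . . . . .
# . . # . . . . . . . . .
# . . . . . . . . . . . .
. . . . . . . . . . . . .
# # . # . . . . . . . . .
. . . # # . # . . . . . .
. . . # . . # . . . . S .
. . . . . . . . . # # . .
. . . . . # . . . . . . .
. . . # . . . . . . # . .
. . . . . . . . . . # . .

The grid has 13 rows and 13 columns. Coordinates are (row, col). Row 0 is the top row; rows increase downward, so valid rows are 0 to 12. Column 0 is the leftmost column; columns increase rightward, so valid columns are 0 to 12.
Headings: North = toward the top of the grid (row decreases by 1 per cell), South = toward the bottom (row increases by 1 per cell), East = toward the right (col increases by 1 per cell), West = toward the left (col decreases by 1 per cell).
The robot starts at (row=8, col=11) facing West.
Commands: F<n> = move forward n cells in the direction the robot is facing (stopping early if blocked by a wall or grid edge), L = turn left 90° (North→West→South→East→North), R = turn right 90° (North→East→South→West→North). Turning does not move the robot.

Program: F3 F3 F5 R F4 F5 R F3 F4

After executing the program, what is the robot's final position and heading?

Start: (row=8, col=11), facing West
  F3: move forward 3, now at (row=8, col=8)
  F3: move forward 1/3 (blocked), now at (row=8, col=7)
  F5: move forward 0/5 (blocked), now at (row=8, col=7)
  R: turn right, now facing North
  F4: move forward 4, now at (row=4, col=7)
  F5: move forward 4/5 (blocked), now at (row=0, col=7)
  R: turn right, now facing East
  F3: move forward 3, now at (row=0, col=10)
  F4: move forward 2/4 (blocked), now at (row=0, col=12)
Final: (row=0, col=12), facing East

Answer: Final position: (row=0, col=12), facing East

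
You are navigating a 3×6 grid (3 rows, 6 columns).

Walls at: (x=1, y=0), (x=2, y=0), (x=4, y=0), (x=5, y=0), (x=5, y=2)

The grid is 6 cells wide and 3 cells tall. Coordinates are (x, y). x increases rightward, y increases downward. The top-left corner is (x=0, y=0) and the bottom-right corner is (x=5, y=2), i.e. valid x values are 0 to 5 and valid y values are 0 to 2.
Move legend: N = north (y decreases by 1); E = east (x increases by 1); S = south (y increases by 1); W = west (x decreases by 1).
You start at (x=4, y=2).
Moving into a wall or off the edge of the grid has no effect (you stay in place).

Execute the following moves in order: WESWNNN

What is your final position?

Start: (x=4, y=2)
  W (west): (x=4, y=2) -> (x=3, y=2)
  E (east): (x=3, y=2) -> (x=4, y=2)
  S (south): blocked, stay at (x=4, y=2)
  W (west): (x=4, y=2) -> (x=3, y=2)
  N (north): (x=3, y=2) -> (x=3, y=1)
  N (north): (x=3, y=1) -> (x=3, y=0)
  N (north): blocked, stay at (x=3, y=0)
Final: (x=3, y=0)

Answer: Final position: (x=3, y=0)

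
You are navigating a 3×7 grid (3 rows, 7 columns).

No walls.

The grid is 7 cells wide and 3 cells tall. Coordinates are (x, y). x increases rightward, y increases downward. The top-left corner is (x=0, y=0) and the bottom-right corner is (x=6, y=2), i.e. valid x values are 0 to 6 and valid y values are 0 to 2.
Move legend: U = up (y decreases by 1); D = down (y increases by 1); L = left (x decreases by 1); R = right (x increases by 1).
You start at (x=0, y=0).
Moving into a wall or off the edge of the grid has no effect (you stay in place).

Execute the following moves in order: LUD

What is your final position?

Answer: Final position: (x=0, y=1)

Derivation:
Start: (x=0, y=0)
  L (left): blocked, stay at (x=0, y=0)
  U (up): blocked, stay at (x=0, y=0)
  D (down): (x=0, y=0) -> (x=0, y=1)
Final: (x=0, y=1)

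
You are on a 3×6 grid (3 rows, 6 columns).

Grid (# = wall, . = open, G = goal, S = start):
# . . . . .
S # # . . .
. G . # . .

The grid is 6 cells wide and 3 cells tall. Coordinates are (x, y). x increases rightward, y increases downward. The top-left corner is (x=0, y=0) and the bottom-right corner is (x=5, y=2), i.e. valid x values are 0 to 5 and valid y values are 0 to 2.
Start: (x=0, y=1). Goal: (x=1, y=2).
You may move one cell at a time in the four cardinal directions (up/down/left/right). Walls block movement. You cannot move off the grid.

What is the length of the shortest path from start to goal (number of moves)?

Answer: Shortest path length: 2

Derivation:
BFS from (x=0, y=1) until reaching (x=1, y=2):
  Distance 0: (x=0, y=1)
  Distance 1: (x=0, y=2)
  Distance 2: (x=1, y=2)  <- goal reached here
One shortest path (2 moves): (x=0, y=1) -> (x=0, y=2) -> (x=1, y=2)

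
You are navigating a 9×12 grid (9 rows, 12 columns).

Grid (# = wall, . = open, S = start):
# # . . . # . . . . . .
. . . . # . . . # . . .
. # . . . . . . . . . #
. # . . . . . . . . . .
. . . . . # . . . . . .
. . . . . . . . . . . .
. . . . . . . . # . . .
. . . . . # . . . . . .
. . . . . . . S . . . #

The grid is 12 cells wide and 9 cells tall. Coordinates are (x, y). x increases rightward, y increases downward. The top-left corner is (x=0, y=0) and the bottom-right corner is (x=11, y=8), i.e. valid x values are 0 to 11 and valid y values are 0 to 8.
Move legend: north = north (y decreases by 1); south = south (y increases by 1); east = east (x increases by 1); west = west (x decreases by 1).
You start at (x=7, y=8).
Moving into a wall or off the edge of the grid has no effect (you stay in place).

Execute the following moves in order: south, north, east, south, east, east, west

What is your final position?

Answer: Final position: (x=9, y=8)

Derivation:
Start: (x=7, y=8)
  south (south): blocked, stay at (x=7, y=8)
  north (north): (x=7, y=8) -> (x=7, y=7)
  east (east): (x=7, y=7) -> (x=8, y=7)
  south (south): (x=8, y=7) -> (x=8, y=8)
  east (east): (x=8, y=8) -> (x=9, y=8)
  east (east): (x=9, y=8) -> (x=10, y=8)
  west (west): (x=10, y=8) -> (x=9, y=8)
Final: (x=9, y=8)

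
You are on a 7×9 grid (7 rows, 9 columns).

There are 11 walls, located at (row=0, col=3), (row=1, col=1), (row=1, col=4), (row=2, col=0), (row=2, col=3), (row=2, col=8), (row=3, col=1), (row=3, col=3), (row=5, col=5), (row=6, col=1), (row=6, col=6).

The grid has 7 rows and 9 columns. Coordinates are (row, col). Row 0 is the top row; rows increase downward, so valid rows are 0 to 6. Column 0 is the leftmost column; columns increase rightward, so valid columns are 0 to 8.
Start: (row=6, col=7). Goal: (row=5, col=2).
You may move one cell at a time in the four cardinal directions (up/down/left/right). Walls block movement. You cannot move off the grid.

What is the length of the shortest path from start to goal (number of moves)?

BFS from (row=6, col=7) until reaching (row=5, col=2):
  Distance 0: (row=6, col=7)
  Distance 1: (row=5, col=7), (row=6, col=8)
  Distance 2: (row=4, col=7), (row=5, col=6), (row=5, col=8)
  Distance 3: (row=3, col=7), (row=4, col=6), (row=4, col=8)
  Distance 4: (row=2, col=7), (row=3, col=6), (row=3, col=8), (row=4, col=5)
  Distance 5: (row=1, col=7), (row=2, col=6), (row=3, col=5), (row=4, col=4)
  Distance 6: (row=0, col=7), (row=1, col=6), (row=1, col=8), (row=2, col=5), (row=3, col=4), (row=4, col=3), (row=5, col=4)
  Distance 7: (row=0, col=6), (row=0, col=8), (row=1, col=5), (row=2, col=4), (row=4, col=2), (row=5, col=3), (row=6, col=4)
  Distance 8: (row=0, col=5), (row=3, col=2), (row=4, col=1), (row=5, col=2), (row=6, col=3), (row=6, col=5)  <- goal reached here
One shortest path (8 moves): (row=6, col=7) -> (row=5, col=7) -> (row=5, col=6) -> (row=4, col=6) -> (row=4, col=5) -> (row=4, col=4) -> (row=4, col=3) -> (row=4, col=2) -> (row=5, col=2)

Answer: Shortest path length: 8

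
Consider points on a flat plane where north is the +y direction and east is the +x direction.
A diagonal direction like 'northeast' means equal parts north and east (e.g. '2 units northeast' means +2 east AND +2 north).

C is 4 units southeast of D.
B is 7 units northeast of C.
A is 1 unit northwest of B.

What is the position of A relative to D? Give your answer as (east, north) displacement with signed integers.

Place D at the origin (east=0, north=0).
  C is 4 units southeast of D: delta (east=+4, north=-4); C at (east=4, north=-4).
  B is 7 units northeast of C: delta (east=+7, north=+7); B at (east=11, north=3).
  A is 1 unit northwest of B: delta (east=-1, north=+1); A at (east=10, north=4).
Therefore A relative to D: (east=10, north=4).

Answer: A is at (east=10, north=4) relative to D.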